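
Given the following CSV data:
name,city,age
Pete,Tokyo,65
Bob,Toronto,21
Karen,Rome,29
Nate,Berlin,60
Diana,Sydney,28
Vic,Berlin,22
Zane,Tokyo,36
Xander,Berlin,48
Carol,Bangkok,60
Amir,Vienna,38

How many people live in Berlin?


Scanning city column for 'Berlin':
  Row 4: Nate -> MATCH
  Row 6: Vic -> MATCH
  Row 8: Xander -> MATCH
Total matches: 3

ANSWER: 3


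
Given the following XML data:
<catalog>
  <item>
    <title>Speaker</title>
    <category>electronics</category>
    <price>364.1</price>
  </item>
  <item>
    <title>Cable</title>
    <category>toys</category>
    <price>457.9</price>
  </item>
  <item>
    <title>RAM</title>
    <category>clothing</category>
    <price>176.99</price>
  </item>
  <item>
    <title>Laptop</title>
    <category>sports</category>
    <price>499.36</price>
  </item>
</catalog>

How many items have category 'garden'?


Scanning <item> elements for <category>garden</category>:
Count: 0

ANSWER: 0


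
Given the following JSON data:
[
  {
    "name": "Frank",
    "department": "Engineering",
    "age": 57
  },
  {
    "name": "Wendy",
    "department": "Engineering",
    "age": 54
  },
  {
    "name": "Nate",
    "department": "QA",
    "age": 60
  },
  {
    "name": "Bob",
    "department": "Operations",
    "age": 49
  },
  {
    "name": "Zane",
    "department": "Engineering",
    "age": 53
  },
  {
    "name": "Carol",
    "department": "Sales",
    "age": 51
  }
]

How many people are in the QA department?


Scanning records for department = QA
  Record 2: Nate
Count: 1

ANSWER: 1


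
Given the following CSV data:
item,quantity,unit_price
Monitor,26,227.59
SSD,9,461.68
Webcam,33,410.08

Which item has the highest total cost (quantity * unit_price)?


Computing row totals:
  Monitor: 5917.34
  SSD: 4155.12
  Webcam: 13532.64
Maximum: Webcam (13532.64)

ANSWER: Webcam


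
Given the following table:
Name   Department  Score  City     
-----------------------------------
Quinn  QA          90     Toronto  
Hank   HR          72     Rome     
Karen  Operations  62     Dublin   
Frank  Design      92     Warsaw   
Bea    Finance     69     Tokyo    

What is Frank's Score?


Row 4: Frank
Score = 92

ANSWER: 92


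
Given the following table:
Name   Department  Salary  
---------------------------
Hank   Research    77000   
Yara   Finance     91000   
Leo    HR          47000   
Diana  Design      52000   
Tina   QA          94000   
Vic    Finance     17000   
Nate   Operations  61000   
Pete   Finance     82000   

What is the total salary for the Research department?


Research department members:
  Hank: 77000
Total = 77000 = 77000

ANSWER: 77000


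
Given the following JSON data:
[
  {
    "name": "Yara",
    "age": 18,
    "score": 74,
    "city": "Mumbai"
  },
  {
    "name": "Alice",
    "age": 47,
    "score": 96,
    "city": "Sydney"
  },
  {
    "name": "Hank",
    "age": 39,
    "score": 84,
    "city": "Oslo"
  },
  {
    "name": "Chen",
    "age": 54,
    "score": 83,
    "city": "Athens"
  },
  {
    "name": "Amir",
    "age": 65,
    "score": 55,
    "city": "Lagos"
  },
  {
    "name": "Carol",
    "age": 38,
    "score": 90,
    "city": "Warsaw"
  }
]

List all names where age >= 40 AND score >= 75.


Checking both conditions:
  Yara (age=18, score=74) -> no
  Alice (age=47, score=96) -> YES
  Hank (age=39, score=84) -> no
  Chen (age=54, score=83) -> YES
  Amir (age=65, score=55) -> no
  Carol (age=38, score=90) -> no


ANSWER: Alice, Chen


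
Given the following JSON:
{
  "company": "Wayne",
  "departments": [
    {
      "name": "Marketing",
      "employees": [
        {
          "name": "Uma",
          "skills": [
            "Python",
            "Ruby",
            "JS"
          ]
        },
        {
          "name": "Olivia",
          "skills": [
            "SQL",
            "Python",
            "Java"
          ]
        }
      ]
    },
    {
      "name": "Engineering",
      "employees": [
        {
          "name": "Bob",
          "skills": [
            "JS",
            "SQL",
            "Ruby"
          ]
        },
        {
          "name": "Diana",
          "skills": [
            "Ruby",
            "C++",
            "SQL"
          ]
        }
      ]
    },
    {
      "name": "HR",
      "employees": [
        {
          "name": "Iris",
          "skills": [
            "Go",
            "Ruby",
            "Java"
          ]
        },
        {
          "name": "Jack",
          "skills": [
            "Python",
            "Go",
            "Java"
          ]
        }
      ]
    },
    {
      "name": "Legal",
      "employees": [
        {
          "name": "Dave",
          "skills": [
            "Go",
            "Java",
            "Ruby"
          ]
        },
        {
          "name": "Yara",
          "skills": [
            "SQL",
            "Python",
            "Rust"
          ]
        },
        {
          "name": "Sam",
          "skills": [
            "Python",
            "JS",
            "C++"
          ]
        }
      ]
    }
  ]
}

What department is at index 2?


Path: departments[2].name
Value: HR

ANSWER: HR


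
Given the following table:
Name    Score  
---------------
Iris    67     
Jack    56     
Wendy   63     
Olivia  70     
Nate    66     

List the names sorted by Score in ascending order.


Sorting by Score (ascending):
  Jack: 56
  Wendy: 63
  Nate: 66
  Iris: 67
  Olivia: 70


ANSWER: Jack, Wendy, Nate, Iris, Olivia


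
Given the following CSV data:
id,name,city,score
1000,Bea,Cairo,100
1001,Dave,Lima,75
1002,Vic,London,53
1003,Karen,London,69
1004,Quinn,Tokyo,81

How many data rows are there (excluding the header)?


Counting rows (excluding header):
Header: id,name,city,score
Data rows: 5

ANSWER: 5


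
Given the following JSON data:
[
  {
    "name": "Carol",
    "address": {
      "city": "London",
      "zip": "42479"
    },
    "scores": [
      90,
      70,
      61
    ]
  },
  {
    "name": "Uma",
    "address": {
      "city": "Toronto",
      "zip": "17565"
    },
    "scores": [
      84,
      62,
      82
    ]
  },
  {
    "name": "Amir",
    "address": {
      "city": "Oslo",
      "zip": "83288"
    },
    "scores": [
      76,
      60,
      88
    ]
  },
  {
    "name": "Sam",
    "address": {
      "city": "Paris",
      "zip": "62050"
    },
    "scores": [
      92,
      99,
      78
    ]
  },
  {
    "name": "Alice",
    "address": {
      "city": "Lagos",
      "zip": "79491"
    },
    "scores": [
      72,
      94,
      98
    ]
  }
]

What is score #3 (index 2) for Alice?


Path: records[4].scores[2]
Value: 98

ANSWER: 98


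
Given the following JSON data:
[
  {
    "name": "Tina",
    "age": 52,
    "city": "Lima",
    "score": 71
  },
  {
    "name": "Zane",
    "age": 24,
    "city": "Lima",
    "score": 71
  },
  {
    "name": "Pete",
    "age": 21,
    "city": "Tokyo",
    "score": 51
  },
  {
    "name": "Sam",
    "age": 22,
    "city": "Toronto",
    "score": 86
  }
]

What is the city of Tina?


Looking up record where name = Tina
Record index: 0
Field 'city' = Lima

ANSWER: Lima


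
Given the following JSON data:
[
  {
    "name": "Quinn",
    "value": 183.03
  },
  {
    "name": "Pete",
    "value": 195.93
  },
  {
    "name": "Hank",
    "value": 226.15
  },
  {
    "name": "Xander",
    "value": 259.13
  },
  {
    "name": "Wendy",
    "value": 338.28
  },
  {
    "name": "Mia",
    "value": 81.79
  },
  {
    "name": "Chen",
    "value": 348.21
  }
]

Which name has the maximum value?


Comparing values:
  Quinn: 183.03
  Pete: 195.93
  Hank: 226.15
  Xander: 259.13
  Wendy: 338.28
  Mia: 81.79
  Chen: 348.21
Maximum: Chen (348.21)

ANSWER: Chen


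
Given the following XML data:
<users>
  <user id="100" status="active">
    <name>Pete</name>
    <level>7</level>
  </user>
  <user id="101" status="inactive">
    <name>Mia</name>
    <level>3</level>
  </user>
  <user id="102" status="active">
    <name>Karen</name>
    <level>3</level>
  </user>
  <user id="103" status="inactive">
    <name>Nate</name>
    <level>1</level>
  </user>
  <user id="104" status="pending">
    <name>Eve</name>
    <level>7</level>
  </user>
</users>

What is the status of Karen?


Finding user with name = Karen
user id="102" status="active"

ANSWER: active


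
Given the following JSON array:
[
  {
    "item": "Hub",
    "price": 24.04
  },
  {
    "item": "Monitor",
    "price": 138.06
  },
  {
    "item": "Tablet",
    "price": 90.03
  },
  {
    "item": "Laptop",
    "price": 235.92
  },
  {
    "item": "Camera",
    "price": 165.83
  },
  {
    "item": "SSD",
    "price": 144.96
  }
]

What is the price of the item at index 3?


Array index 3 -> Laptop
price = 235.92

ANSWER: 235.92


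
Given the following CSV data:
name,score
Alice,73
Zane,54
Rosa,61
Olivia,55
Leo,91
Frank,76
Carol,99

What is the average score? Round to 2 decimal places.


Scores: 73, 54, 61, 55, 91, 76, 99
Sum = 509
Count = 7
Average = 509 / 7 = 72.71

ANSWER: 72.71


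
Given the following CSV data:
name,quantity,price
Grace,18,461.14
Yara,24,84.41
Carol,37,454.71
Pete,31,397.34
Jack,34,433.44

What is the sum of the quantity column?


Values in 'quantity' column:
  Row 1: 18
  Row 2: 24
  Row 3: 37
  Row 4: 31
  Row 5: 34
Sum = 18 + 24 + 37 + 31 + 34 = 144

ANSWER: 144


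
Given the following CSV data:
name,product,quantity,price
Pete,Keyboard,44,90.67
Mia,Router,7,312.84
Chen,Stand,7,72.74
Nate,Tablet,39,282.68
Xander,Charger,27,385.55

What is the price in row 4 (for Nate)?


Row 4: Nate
Column 'price' = 282.68

ANSWER: 282.68


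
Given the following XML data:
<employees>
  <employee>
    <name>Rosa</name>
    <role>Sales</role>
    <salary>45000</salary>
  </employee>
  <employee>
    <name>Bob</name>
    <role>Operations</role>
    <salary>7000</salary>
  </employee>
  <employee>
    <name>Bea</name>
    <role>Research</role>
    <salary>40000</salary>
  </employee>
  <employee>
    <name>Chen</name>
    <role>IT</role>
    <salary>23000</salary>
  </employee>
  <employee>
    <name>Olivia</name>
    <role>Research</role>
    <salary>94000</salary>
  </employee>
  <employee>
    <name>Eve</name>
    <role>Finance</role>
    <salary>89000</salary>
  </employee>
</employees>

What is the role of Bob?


Searching for <employee> with <name>Bob</name>
Found at position 2
<role>Operations</role>

ANSWER: Operations


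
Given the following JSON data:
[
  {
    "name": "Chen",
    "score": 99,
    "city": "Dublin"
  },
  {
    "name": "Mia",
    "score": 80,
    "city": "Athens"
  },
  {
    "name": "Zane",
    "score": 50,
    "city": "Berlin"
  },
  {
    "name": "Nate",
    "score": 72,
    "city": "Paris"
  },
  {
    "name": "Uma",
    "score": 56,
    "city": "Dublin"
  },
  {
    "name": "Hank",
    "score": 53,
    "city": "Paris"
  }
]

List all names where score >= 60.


Filtering records where score >= 60:
  Chen (score=99) -> YES
  Mia (score=80) -> YES
  Zane (score=50) -> no
  Nate (score=72) -> YES
  Uma (score=56) -> no
  Hank (score=53) -> no


ANSWER: Chen, Mia, Nate


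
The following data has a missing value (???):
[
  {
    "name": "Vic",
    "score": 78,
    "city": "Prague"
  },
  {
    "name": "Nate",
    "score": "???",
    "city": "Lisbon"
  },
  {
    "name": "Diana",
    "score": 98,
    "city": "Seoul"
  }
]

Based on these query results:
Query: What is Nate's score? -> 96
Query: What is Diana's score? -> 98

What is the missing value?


The missing value is Nate's score
From query: Nate's score = 96

ANSWER: 96


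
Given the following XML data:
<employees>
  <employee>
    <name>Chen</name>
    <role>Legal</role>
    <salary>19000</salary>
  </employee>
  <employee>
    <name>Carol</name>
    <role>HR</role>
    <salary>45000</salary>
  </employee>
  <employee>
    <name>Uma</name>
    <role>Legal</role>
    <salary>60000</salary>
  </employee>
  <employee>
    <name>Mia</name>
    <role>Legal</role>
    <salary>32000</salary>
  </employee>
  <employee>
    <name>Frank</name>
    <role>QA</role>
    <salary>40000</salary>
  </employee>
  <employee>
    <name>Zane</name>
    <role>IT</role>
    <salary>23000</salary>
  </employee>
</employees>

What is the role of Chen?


Searching for <employee> with <name>Chen</name>
Found at position 1
<role>Legal</role>

ANSWER: Legal


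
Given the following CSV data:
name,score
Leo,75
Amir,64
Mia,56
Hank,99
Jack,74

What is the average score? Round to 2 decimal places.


Scores: 75, 64, 56, 99, 74
Sum = 368
Count = 5
Average = 368 / 5 = 73.60

ANSWER: 73.60


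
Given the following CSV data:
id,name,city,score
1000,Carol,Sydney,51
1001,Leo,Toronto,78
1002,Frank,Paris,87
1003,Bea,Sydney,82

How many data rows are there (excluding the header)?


Counting rows (excluding header):
Header: id,name,city,score
Data rows: 4

ANSWER: 4


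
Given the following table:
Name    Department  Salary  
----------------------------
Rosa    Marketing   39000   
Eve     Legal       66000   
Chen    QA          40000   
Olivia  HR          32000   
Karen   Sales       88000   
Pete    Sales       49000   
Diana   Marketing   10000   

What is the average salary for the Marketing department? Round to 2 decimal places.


Marketing department members:
  Rosa: 39000
  Diana: 10000
Sum = 49000
Count = 2
Average = 49000 / 2 = 24500.00

ANSWER: 24500.00


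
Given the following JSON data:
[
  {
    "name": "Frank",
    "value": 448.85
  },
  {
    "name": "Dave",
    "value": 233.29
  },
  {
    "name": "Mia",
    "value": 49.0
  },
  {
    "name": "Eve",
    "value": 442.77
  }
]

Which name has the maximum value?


Comparing values:
  Frank: 448.85
  Dave: 233.29
  Mia: 49.0
  Eve: 442.77
Maximum: Frank (448.85)

ANSWER: Frank


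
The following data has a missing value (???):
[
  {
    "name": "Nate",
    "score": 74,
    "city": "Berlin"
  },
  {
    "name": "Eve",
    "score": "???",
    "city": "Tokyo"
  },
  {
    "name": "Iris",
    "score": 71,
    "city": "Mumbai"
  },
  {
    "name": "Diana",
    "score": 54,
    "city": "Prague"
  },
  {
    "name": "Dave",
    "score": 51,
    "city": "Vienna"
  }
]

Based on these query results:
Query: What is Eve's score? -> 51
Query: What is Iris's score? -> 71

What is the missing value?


The missing value is Eve's score
From query: Eve's score = 51

ANSWER: 51


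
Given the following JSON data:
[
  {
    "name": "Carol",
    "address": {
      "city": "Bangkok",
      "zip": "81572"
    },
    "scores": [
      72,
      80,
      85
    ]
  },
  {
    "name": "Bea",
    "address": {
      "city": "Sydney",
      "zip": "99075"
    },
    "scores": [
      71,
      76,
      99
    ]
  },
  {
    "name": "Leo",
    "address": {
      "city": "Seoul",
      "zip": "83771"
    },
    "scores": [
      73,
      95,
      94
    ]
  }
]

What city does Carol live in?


Path: records[0].address.city
Value: Bangkok

ANSWER: Bangkok


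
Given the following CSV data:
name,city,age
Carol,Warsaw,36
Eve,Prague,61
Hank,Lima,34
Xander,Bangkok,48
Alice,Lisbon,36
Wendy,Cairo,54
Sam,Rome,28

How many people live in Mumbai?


Scanning city column for 'Mumbai':
Total matches: 0

ANSWER: 0


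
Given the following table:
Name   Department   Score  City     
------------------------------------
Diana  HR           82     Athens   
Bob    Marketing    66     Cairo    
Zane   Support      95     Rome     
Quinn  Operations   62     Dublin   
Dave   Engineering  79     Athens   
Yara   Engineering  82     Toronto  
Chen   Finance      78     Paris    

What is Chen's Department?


Row 7: Chen
Department = Finance

ANSWER: Finance


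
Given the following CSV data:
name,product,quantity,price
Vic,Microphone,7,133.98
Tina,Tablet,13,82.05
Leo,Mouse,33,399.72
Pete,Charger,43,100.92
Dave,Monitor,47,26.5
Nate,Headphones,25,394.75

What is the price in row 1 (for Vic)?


Row 1: Vic
Column 'price' = 133.98

ANSWER: 133.98


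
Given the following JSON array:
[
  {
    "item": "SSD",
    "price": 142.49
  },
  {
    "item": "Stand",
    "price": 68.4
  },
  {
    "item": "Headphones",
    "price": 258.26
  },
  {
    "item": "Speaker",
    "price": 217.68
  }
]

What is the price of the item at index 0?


Array index 0 -> SSD
price = 142.49

ANSWER: 142.49


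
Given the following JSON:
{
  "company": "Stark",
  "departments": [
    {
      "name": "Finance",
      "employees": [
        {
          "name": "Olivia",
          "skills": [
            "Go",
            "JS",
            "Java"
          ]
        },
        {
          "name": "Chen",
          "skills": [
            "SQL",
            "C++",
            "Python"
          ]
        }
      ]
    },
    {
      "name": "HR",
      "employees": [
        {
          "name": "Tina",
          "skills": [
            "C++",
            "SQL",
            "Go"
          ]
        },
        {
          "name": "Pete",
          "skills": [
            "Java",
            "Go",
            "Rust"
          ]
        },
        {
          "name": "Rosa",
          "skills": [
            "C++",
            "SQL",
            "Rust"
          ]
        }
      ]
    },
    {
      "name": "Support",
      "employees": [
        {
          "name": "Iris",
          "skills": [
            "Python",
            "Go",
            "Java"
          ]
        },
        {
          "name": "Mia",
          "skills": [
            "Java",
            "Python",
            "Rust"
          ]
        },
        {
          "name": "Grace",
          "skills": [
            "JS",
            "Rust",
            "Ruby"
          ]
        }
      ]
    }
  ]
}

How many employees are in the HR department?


Path: departments[1].employees
Count: 3

ANSWER: 3


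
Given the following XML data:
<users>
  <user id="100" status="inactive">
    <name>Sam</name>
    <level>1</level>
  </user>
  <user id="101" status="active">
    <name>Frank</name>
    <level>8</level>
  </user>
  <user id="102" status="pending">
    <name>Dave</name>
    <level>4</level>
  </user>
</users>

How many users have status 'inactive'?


Counting users with status='inactive':
  Sam (id=100) -> MATCH
Count: 1

ANSWER: 1


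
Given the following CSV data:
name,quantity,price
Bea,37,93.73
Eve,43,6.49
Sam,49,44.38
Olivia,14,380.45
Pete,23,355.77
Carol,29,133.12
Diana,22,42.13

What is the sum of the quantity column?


Values in 'quantity' column:
  Row 1: 37
  Row 2: 43
  Row 3: 49
  Row 4: 14
  Row 5: 23
  Row 6: 29
  Row 7: 22
Sum = 37 + 43 + 49 + 14 + 23 + 29 + 22 = 217

ANSWER: 217


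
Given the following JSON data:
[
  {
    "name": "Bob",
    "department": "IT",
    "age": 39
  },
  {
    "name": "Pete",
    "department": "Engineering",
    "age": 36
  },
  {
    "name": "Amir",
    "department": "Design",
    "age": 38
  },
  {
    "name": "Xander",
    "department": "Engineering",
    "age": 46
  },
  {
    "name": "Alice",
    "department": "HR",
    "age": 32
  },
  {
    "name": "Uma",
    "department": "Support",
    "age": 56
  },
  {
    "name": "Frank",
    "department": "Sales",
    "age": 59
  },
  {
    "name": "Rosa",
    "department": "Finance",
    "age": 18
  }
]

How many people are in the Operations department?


Scanning records for department = Operations
  No matches found
Count: 0

ANSWER: 0


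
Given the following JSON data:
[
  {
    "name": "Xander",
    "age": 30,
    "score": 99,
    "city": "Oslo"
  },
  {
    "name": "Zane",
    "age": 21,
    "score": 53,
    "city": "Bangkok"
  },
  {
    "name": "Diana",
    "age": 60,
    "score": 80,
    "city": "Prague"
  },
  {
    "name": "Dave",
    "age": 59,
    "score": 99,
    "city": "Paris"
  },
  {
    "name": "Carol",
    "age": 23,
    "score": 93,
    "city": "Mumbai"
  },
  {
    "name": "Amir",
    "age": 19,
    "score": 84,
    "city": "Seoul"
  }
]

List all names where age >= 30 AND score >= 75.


Checking both conditions:
  Xander (age=30, score=99) -> YES
  Zane (age=21, score=53) -> no
  Diana (age=60, score=80) -> YES
  Dave (age=59, score=99) -> YES
  Carol (age=23, score=93) -> no
  Amir (age=19, score=84) -> no


ANSWER: Xander, Diana, Dave


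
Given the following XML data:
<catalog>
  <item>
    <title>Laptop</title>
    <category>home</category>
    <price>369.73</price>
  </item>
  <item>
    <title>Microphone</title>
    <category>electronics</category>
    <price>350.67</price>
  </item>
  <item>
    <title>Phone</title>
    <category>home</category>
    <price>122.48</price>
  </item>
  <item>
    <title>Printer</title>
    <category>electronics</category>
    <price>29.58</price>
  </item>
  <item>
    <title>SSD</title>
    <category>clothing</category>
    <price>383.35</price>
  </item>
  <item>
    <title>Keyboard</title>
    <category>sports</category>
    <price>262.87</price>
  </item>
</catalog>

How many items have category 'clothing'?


Scanning <item> elements for <category>clothing</category>:
  Item 5: SSD -> MATCH
Count: 1

ANSWER: 1


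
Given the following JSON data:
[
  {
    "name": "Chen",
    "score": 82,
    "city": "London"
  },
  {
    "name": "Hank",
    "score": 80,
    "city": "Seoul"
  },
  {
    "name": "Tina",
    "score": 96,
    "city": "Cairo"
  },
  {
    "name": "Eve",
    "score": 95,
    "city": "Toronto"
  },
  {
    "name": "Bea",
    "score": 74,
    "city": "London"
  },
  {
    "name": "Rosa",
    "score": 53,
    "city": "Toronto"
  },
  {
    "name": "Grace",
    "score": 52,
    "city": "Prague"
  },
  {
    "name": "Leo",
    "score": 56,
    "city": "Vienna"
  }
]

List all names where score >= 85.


Filtering records where score >= 85:
  Chen (score=82) -> no
  Hank (score=80) -> no
  Tina (score=96) -> YES
  Eve (score=95) -> YES
  Bea (score=74) -> no
  Rosa (score=53) -> no
  Grace (score=52) -> no
  Leo (score=56) -> no


ANSWER: Tina, Eve


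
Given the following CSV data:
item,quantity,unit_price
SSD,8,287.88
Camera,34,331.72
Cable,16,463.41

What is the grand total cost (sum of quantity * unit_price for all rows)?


Computing row totals:
  SSD: 8 * 287.88 = 2303.04
  Camera: 34 * 331.72 = 11278.48
  Cable: 16 * 463.41 = 7414.56
Grand total = 2303.04 + 11278.48 + 7414.56 = 20996.08

ANSWER: 20996.08


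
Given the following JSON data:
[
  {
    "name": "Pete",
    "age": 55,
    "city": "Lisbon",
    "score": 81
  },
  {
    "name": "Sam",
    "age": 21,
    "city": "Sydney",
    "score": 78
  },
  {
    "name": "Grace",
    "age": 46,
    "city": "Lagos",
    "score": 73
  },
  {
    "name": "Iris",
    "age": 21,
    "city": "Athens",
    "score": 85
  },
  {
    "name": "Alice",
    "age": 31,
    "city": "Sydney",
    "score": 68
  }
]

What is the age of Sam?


Looking up record where name = Sam
Record index: 1
Field 'age' = 21

ANSWER: 21


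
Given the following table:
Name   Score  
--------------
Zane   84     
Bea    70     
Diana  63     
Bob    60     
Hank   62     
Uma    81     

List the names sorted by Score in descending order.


Sorting by Score (descending):
  Zane: 84
  Uma: 81
  Bea: 70
  Diana: 63
  Hank: 62
  Bob: 60


ANSWER: Zane, Uma, Bea, Diana, Hank, Bob


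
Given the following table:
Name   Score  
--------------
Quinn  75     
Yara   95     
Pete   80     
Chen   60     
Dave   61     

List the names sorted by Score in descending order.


Sorting by Score (descending):
  Yara: 95
  Pete: 80
  Quinn: 75
  Dave: 61
  Chen: 60


ANSWER: Yara, Pete, Quinn, Dave, Chen


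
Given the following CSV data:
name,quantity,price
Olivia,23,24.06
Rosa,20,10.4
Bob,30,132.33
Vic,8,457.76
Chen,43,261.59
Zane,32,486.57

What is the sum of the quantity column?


Values in 'quantity' column:
  Row 1: 23
  Row 2: 20
  Row 3: 30
  Row 4: 8
  Row 5: 43
  Row 6: 32
Sum = 23 + 20 + 30 + 8 + 43 + 32 = 156

ANSWER: 156


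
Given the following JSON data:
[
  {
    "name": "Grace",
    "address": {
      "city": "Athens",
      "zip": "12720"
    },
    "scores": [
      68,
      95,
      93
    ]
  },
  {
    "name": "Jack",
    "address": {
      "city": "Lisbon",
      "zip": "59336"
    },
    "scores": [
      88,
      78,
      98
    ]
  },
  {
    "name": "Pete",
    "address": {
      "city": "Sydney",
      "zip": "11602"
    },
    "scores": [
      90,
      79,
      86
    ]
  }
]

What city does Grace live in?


Path: records[0].address.city
Value: Athens

ANSWER: Athens


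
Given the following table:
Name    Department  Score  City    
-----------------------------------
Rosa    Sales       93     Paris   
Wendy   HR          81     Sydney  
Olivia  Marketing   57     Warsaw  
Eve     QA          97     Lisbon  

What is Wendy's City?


Row 2: Wendy
City = Sydney

ANSWER: Sydney


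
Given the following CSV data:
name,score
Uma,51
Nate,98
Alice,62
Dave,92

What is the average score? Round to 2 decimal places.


Scores: 51, 98, 62, 92
Sum = 303
Count = 4
Average = 303 / 4 = 75.75

ANSWER: 75.75


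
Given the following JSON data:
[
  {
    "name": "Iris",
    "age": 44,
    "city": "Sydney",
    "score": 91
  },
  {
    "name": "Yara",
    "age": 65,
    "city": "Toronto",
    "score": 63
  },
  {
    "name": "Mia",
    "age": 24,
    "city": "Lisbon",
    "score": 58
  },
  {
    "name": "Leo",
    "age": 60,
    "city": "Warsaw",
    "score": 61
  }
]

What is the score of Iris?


Looking up record where name = Iris
Record index: 0
Field 'score' = 91

ANSWER: 91


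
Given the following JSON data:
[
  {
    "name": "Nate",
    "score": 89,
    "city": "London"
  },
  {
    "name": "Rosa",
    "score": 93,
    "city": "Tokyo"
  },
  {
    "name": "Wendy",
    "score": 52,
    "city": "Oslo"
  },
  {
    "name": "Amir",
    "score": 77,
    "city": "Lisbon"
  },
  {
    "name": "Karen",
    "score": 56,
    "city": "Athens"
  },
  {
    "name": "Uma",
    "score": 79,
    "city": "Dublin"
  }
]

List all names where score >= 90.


Filtering records where score >= 90:
  Nate (score=89) -> no
  Rosa (score=93) -> YES
  Wendy (score=52) -> no
  Amir (score=77) -> no
  Karen (score=56) -> no
  Uma (score=79) -> no


ANSWER: Rosa


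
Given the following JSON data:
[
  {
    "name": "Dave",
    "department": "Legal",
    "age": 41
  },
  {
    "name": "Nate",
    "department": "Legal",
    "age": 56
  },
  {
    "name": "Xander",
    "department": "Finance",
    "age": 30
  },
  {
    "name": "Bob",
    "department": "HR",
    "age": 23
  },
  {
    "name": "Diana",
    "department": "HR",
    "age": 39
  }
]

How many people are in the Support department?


Scanning records for department = Support
  No matches found
Count: 0

ANSWER: 0


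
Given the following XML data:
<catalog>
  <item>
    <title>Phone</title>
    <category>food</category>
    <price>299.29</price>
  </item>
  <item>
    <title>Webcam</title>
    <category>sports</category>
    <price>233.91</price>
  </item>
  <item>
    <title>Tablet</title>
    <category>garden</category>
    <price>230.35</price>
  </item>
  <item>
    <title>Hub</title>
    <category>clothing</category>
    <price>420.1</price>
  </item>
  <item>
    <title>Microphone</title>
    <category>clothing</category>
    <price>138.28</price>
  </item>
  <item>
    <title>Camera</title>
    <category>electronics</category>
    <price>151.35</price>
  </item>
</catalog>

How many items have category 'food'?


Scanning <item> elements for <category>food</category>:
  Item 1: Phone -> MATCH
Count: 1

ANSWER: 1


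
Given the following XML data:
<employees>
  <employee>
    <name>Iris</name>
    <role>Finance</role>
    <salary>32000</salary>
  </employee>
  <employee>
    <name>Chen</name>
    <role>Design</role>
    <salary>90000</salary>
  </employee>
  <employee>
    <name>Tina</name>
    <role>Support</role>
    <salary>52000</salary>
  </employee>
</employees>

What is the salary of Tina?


Searching for <employee> with <name>Tina</name>
Found at position 3
<salary>52000</salary>

ANSWER: 52000


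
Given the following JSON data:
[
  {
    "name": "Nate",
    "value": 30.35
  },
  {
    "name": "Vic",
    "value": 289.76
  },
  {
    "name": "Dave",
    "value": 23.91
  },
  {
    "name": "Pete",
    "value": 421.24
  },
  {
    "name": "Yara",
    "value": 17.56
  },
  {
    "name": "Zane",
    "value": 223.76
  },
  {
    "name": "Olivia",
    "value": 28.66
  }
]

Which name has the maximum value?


Comparing values:
  Nate: 30.35
  Vic: 289.76
  Dave: 23.91
  Pete: 421.24
  Yara: 17.56
  Zane: 223.76
  Olivia: 28.66
Maximum: Pete (421.24)

ANSWER: Pete


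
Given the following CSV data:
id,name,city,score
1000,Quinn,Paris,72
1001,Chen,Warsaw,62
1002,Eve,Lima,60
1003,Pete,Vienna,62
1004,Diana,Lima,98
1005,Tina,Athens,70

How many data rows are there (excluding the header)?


Counting rows (excluding header):
Header: id,name,city,score
Data rows: 6

ANSWER: 6


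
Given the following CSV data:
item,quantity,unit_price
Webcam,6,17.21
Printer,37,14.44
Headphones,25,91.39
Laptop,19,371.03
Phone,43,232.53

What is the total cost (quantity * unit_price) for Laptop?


Row: Laptop
quantity = 19
unit_price = 371.03
total = 19 * 371.03 = 7049.57

ANSWER: 7049.57


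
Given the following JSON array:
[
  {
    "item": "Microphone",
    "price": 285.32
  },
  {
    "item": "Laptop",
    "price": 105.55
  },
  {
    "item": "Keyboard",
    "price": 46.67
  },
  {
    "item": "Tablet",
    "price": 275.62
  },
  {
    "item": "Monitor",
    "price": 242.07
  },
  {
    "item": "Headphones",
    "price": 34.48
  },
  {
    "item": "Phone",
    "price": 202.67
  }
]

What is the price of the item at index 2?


Array index 2 -> Keyboard
price = 46.67

ANSWER: 46.67


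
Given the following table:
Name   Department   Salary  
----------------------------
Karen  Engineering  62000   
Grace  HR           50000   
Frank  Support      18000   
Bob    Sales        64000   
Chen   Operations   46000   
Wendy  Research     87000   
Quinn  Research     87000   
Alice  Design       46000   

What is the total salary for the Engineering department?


Engineering department members:
  Karen: 62000
Total = 62000 = 62000

ANSWER: 62000


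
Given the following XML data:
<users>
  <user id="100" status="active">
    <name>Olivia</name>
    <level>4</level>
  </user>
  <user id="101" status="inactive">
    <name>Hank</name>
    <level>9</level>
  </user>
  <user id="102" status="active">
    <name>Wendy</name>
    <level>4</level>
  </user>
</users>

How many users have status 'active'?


Counting users with status='active':
  Olivia (id=100) -> MATCH
  Wendy (id=102) -> MATCH
Count: 2

ANSWER: 2


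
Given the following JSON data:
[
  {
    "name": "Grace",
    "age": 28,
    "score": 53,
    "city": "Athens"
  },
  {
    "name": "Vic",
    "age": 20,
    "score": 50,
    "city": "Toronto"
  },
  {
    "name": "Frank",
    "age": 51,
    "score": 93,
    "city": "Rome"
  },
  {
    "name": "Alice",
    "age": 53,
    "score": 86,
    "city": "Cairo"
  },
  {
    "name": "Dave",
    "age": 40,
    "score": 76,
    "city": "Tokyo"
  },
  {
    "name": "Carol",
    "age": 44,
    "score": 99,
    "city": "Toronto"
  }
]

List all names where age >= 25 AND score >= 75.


Checking both conditions:
  Grace (age=28, score=53) -> no
  Vic (age=20, score=50) -> no
  Frank (age=51, score=93) -> YES
  Alice (age=53, score=86) -> YES
  Dave (age=40, score=76) -> YES
  Carol (age=44, score=99) -> YES


ANSWER: Frank, Alice, Dave, Carol


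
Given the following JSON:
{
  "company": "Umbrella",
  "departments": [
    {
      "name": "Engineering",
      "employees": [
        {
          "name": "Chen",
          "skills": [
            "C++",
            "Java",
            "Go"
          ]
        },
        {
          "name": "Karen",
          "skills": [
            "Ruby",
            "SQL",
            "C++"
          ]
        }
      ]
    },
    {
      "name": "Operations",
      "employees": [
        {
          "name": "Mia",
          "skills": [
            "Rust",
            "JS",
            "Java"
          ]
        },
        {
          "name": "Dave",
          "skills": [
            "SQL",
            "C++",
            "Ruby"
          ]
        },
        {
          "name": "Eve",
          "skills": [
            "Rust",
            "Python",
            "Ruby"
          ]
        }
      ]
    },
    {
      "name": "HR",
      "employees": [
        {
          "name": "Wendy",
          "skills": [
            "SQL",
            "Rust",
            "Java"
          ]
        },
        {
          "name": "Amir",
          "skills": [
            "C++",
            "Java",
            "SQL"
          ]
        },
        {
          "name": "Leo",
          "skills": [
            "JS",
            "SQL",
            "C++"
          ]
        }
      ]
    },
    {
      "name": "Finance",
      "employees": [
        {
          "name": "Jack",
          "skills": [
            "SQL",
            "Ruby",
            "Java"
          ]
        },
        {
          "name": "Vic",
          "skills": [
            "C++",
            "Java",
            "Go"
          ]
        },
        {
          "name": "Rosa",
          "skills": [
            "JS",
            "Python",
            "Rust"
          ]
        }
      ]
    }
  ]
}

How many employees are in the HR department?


Path: departments[2].employees
Count: 3

ANSWER: 3


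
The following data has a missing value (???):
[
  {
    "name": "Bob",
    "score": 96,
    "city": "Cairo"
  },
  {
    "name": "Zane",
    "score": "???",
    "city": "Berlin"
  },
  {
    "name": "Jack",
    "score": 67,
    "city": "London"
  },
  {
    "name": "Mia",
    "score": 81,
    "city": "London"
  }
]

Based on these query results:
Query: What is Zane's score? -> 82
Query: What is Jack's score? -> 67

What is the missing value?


The missing value is Zane's score
From query: Zane's score = 82

ANSWER: 82


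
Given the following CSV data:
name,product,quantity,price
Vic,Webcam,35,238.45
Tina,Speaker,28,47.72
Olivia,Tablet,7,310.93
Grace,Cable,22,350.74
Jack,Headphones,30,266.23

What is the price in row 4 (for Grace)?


Row 4: Grace
Column 'price' = 350.74

ANSWER: 350.74


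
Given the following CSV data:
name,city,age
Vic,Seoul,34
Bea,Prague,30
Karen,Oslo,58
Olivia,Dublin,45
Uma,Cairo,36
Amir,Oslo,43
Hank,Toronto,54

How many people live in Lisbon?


Scanning city column for 'Lisbon':
Total matches: 0

ANSWER: 0


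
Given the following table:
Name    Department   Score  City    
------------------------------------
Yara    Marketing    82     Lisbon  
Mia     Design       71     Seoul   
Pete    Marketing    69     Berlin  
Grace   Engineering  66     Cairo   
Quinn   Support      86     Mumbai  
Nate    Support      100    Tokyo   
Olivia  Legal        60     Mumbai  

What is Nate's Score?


Row 6: Nate
Score = 100

ANSWER: 100


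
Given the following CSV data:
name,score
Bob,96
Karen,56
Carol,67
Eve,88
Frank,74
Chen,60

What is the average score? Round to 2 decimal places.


Scores: 96, 56, 67, 88, 74, 60
Sum = 441
Count = 6
Average = 441 / 6 = 73.50

ANSWER: 73.50


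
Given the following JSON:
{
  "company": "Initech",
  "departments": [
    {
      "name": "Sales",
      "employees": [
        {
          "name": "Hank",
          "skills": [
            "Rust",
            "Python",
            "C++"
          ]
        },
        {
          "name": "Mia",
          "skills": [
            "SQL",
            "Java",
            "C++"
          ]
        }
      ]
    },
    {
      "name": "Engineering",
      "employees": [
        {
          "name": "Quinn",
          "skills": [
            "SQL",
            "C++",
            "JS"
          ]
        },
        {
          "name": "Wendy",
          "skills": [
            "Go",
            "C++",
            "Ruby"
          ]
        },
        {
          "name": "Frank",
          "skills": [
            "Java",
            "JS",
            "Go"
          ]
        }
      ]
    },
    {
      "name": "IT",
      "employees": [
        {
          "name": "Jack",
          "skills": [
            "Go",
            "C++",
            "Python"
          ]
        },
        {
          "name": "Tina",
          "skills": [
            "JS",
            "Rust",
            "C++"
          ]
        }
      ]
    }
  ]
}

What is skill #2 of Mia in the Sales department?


Path: departments[0].employees[1].skills[1]
Value: Java

ANSWER: Java


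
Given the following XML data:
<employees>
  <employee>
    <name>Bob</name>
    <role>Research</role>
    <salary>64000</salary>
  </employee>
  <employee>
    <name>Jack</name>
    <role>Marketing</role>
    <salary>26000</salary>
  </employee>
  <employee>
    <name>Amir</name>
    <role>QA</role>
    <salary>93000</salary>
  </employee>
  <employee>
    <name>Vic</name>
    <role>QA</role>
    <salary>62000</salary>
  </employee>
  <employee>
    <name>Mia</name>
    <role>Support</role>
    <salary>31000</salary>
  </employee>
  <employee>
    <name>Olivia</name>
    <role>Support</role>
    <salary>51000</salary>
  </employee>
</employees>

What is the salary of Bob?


Searching for <employee> with <name>Bob</name>
Found at position 1
<salary>64000</salary>

ANSWER: 64000


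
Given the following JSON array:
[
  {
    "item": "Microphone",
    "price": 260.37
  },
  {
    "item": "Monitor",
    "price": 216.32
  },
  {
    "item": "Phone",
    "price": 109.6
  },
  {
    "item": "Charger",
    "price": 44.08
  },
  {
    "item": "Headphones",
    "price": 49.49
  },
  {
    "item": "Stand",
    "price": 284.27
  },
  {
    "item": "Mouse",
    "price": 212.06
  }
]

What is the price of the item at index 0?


Array index 0 -> Microphone
price = 260.37

ANSWER: 260.37


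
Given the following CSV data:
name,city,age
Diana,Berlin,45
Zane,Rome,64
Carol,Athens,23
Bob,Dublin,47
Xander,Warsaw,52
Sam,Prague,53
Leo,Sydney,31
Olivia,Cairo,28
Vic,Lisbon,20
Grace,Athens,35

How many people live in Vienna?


Scanning city column for 'Vienna':
Total matches: 0

ANSWER: 0


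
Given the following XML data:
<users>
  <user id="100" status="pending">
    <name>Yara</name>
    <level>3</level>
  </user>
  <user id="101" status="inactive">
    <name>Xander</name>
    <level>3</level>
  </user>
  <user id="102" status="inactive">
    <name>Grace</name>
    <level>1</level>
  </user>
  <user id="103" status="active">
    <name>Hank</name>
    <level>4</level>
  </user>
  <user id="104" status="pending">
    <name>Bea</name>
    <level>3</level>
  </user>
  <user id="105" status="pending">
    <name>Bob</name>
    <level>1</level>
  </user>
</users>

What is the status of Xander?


Finding user with name = Xander
user id="101" status="inactive"

ANSWER: inactive


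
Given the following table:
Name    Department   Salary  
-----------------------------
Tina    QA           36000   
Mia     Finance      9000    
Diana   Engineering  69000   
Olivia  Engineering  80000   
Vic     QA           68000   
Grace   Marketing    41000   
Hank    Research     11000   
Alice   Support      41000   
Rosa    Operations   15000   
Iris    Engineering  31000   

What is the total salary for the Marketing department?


Marketing department members:
  Grace: 41000
Total = 41000 = 41000

ANSWER: 41000


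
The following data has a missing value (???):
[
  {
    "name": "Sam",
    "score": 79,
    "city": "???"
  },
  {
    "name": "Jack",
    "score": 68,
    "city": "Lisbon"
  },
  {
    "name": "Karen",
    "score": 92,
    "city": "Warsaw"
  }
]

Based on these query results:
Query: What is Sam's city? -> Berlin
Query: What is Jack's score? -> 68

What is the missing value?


The missing value is Sam's city
From query: Sam's city = Berlin

ANSWER: Berlin


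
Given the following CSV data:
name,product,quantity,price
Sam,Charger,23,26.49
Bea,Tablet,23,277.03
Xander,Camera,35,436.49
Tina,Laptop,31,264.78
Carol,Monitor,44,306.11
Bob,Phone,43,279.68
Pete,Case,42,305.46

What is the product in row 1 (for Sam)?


Row 1: Sam
Column 'product' = Charger

ANSWER: Charger


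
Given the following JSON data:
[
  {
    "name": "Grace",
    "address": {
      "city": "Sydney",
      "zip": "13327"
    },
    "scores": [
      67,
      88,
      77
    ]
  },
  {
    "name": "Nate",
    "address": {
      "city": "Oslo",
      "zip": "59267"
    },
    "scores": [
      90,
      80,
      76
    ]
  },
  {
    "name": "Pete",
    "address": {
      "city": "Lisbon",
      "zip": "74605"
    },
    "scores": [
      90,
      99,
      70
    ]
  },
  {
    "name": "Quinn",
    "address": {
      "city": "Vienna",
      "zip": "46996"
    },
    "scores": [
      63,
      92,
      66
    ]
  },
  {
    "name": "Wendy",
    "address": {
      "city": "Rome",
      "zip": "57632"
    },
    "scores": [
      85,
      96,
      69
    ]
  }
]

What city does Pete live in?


Path: records[2].address.city
Value: Lisbon

ANSWER: Lisbon
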